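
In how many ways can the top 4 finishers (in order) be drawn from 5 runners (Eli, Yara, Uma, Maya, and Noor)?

This is an ordered selection of 4 from 5: P(5,4).
That gives 5 × 4 × 3 × 2 = 120.

120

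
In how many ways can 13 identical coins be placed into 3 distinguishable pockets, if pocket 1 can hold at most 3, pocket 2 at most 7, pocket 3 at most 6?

By stars and bars, unrestricted non-negative solutions to x_1+…+x_3 = 13 number C(13+2,2) = 105.
Subtract solutions that violate a single cap (substitute x_i' = x_i − (cap_i+1)): x_1 ≥ 4 gives C(11,2) = 55; x_2 ≥ 8 gives C(7,2) = 21; x_3 ≥ 7 gives C(8,2) = 28. Together 104.
Add back pairs where two caps are both exceeded: 3 + 6 + 0 = 9.
By inclusion–exclusion the count is 105 − 104 + 9 = 10.

10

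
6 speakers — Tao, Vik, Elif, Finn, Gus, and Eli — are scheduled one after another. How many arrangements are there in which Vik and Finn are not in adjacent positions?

There are 6! = 720 arrangements in all. If Vik and Finn are adjacent, merging them into one block gives 2·(5)! = 240 arrangements.
Complementary counting: 720 − 240 = 480.

480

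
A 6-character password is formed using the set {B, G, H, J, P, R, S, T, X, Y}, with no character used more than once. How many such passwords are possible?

This is a permutation of 6 out of 10: P(10,6) = 10!/4!.
10 × 9 × 8 × 7 × 6 × 5 = 151200.

151200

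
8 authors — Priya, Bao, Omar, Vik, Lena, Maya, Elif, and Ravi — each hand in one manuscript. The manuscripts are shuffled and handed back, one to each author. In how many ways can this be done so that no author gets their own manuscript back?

Let Aᵢ be the assignments in which author i gets their own manuscript. We want the size of the complement of A₁∪…∪A_8.
By inclusion–exclusion this is Σ_{j=0}^{8} (−1)^j C(8,j)·(8−j)!.
Computing: 40320 − 40320 + 20160 − 6720 + 1680 − 336 + 56 − 8 + 1 = 14833.

14833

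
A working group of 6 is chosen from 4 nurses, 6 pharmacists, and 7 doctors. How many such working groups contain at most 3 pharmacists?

11484

Split by how many pharmacists are chosen (0 through 3).
Sum: C(6,0)·C(11,6) + C(6,1)·C(11,5) + C(6,2)·C(11,4) + C(6,3)·C(11,3) = 462 + 2772 + 4950 + 3300 = 11484.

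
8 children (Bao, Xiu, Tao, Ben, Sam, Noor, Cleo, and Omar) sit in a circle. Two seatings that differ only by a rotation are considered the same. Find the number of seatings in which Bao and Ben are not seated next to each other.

All circular seatings of 8 people number (7)! = 5040.
Seatings with Bao beside Ben: treat them as a block with 2 internal orders, giving 2 × (6)! = 1440.
Subtracting, 5040 − 1440 = 3600.

3600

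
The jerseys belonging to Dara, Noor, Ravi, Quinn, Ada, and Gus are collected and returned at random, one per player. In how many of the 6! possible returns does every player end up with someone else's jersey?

Count assignments avoiding every fixed point. For any j of the 6 players fixed to their old jersey, the other 6−j can be arranged in (6−j)! ways.
By inclusion–exclusion this is Σ_{j=0}^{6} (−1)^j C(6,j)·(6−j)!.
Computing: 720 − 720 + 360 − 120 + 30 − 6 + 1 = 265.

265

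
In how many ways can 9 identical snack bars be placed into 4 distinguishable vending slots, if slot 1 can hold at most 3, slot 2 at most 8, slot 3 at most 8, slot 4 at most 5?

By stars and bars, unrestricted non-negative solutions to x_1+…+x_4 = 9 number C(9+3,3) = 220.
Subtract solutions that violate a single cap (substitute x_i' = x_i − (cap_i+1)): x_1 ≥ 4 gives C(8,3) = 56; x_2 ≥ 9 gives C(3,3) = 1; x_3 ≥ 9 gives C(3,3) = 1; x_4 ≥ 6 gives C(6,3) = 20. Together 78.
No two caps can be exceeded simultaneously, so the pair terms are all 0.
By inclusion–exclusion the count is 220 − 78 + 0 = 142.

142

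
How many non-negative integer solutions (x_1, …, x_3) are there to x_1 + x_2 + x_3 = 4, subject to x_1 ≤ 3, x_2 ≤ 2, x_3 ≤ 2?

8

By stars and bars, unrestricted non-negative solutions to x_1+…+x_3 = 4 number C(4+2,2) = 15.
Subtract solutions that violate a single cap (substitute x_i' = x_i − (cap_i+1)): x_1 ≥ 4 gives C(2,2) = 1; x_2 ≥ 3 gives C(3,2) = 3; x_3 ≥ 3 gives C(3,2) = 3. Together 7.
No two caps can be exceeded simultaneously, so the pair terms are all 0.
By inclusion–exclusion the count is 15 − 7 + 0 = 8.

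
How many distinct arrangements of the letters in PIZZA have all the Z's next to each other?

Treat the 2 copies of Z as a single block. The multiset to arrange is then {ZZ, A, I, P}, 4 items in all.
All 4 items are distinct, so there are (4)! = 24 arrangements.

24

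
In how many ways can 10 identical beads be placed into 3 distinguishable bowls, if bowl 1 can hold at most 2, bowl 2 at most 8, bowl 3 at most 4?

By stars and bars, unrestricted non-negative solutions to x_1+…+x_3 = 10 number C(10+2,2) = 66.
Subtract solutions that violate a single cap (substitute x_i' = x_i − (cap_i+1)): x_1 ≥ 3 gives C(9,2) = 36; x_2 ≥ 9 gives C(3,2) = 3; x_3 ≥ 5 gives C(7,2) = 21. Together 60.
Add back pairs where two caps are both exceeded: 0 + 6 + 0 = 6.
By inclusion–exclusion the count is 66 − 60 + 6 = 12.

12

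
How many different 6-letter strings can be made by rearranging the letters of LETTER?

180

Letter multiplicities in LETTER: E×2, L×1, R×1, T×2.
The number of distinct arrangements is 6!/(2!·2!) = 720/4 = 180.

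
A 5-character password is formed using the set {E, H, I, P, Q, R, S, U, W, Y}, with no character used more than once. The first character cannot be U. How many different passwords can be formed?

27216

The first character has 10−1 = 9 choices (anything except U).
The remaining 4 characters are filled from the other 9 symbols without repetition: 9 × 8 × 7 × 6 = 3024.
Total: 9 × 3024 = 27216.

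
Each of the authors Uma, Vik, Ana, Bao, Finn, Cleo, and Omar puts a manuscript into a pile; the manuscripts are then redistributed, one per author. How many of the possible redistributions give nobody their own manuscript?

1854

Let Aᵢ be the assignments in which author i gets their own manuscript. We want the size of the complement of A₁∪…∪A_7.
By inclusion–exclusion this is Σ_{j=0}^{7} (−1)^j C(7,j)·(7−j)!.
Computing: 5040 − 5040 + 2520 − 840 + 210 − 42 + 7 − 1 = 1854.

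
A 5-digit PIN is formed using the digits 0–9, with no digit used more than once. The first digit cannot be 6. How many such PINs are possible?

The first digit has 10−1 = 9 choices (anything except 6).
The remaining 4 digits are filled from the other 9 symbols without repetition: 9 × 8 × 7 × 6 = 3024.
Total: 9 × 3024 = 27216.

27216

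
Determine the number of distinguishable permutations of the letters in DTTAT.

20

Letter multiplicities in DTTAT: A×1, D×1, T×3.
Dividing 5! = 120 by 3! = 6 for the repeated letters gives 20.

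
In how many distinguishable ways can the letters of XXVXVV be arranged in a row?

20

XXVXVV has 6 letters with V appearing 3 times and X appearing 3 times.
The number of distinct arrangements is 6!/(3!·3!) = 720/36 = 20.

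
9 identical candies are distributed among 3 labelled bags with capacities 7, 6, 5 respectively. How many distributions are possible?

Without the upper bounds there are C(11,2) = 55 ways to split 9 among 3 bags.
Subtract solutions that violate a single cap (substitute x_i' = x_i − (cap_i+1)): x_1 ≥ 8 gives C(3,2) = 3; x_2 ≥ 7 gives C(4,2) = 6; x_3 ≥ 6 gives C(5,2) = 10. Together 19.
No two caps can be exceeded simultaneously, so the pair terms are all 0.
By inclusion–exclusion the count is 55 − 19 + 0 = 36.

36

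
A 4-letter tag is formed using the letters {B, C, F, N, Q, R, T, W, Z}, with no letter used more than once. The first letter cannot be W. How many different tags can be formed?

2688

The first letter has 9−1 = 8 choices (anything except W).
The remaining 3 letters are filled from the other 8 symbols without repetition: 8 × 7 × 6 = 336.
Total: 8 × 336 = 2688.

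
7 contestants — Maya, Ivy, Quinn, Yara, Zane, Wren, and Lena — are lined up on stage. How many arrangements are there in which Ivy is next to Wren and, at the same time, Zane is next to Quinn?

Treat {Ivy,Wren} as one block (2 orders) and {Zane,Quinn} as another (2 orders).
That leaves 5 units to arrange: 2 × 2 × 5! = 4 × 120 = 480.

480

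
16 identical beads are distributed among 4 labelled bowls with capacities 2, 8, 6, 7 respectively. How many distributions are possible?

84

By stars and bars, unrestricted non-negative solutions to x_1+…+x_4 = 16 number C(16+3,3) = 969.
Subtract solutions that violate a single cap (substitute x_i' = x_i − (cap_i+1)): x_1 ≥ 3 gives C(16,3) = 560; x_2 ≥ 9 gives C(10,3) = 120; x_3 ≥ 7 gives C(12,3) = 220; x_4 ≥ 8 gives C(11,3) = 165. Together 1065.
Add back pairs where two caps are both exceeded: 35 + 84 + 56 + 1 + 0 + 4 = 180.
By inclusion–exclusion the count is 969 − 1065 + 180 = 84.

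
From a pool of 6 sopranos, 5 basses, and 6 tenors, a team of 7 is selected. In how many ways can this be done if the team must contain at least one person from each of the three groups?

Unrestricted: C(17,7) = 19448 ways to pick any 7 of the 17.
Subtract selections that omit an entire group: no sopranos → C(11,7) = 330; no basses → C(12,7) = 792; no tenors → C(11,7) = 330.
Add back selections omitting two groups (i.e. drawn from a single group): C(6,7) + C(5,7) + C(6,7) = 0.
By inclusion–exclusion: 19448 − 1452 + 0 = 17996.

17996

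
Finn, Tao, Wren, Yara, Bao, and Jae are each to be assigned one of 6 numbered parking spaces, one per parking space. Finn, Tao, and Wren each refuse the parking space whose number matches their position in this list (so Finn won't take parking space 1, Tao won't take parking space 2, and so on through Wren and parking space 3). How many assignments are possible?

426

Let Aᵢ (for i ∈ {1, 2, 3}) be the placements that put person i in their forbidden parking space. Any j of these fix j positions, leaving (6−j)! ways to fill the rest, and there are C(3,j) ways to pick which j.
By inclusion–exclusion, the number of valid placements is Σ_{j=0}^{3} (−1)^j C(3,j)·(6−j)!.
Computing: 720 − 360 + 72 − 6 = 426.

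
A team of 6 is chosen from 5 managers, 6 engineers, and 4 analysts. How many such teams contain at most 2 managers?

3570

Split by how many managers are chosen (0 through 2).
Sum: C(5,0)·C(10,6) + C(5,1)·C(10,5) + C(5,2)·C(10,4) = 210 + 1260 + 2100 = 3570.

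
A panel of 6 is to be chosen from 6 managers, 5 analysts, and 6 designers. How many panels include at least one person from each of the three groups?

Unrestricted: C(17,6) = 12376 ways to pick any 6 of the 17.
Subtract selections that omit an entire group: no managers → C(11,6) = 462; no analysts → C(12,6) = 924; no designers → C(11,6) = 462.
Add back selections omitting two groups (i.e. drawn from a single group): C(6,6) + C(5,6) + C(6,6) = 2.
By inclusion–exclusion: 12376 − 1848 + 2 = 10530.

10530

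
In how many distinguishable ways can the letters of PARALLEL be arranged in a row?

3360

Letter multiplicities in PARALLEL: A×2, E×1, L×3, P×1, R×1.
The number of distinct arrangements is 8!/(3!·2!) = 40320/12 = 3360.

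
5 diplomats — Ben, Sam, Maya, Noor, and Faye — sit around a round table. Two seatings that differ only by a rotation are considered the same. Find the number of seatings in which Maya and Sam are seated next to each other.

Glue Maya and Sam into a block (2 internal orders). Seating 4 units around a circle gives (3)! arrangements.
So 2 × (3)! = 2 × 6 = 12.

12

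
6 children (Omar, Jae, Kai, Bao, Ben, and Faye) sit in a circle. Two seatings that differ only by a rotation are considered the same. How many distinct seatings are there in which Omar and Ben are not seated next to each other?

All circular seatings of 6 people number (5)! = 120.
Those with Omar next to Ben: fuse the pair into one unit and seat 5 units around a circle — 2·(4)! = 48.
Subtracting, 120 − 48 = 72.

72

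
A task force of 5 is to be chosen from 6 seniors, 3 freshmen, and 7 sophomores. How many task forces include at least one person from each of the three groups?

Unrestricted: C(16,5) = 4368 ways to pick any 5 of the 16.
Subtract selections that omit an entire group: no seniors → C(10,5) = 252; no freshmen → C(13,5) = 1287; no sophomores → C(9,5) = 126.
Add back selections omitting two groups (i.e. drawn from a single group): C(6,5) + C(3,5) + C(7,5) = 27.
By inclusion–exclusion: 4368 − 1665 + 27 = 2730.

2730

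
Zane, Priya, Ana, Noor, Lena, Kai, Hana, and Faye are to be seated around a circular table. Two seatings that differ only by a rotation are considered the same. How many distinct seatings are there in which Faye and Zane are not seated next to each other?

3600

All circular seatings of 8 people number (7)! = 5040.
Seatings with Faye beside Zane: treat them as a block with 2 internal orders, giving 2 × (6)! = 1440.
Subtracting, 5040 − 1440 = 3600.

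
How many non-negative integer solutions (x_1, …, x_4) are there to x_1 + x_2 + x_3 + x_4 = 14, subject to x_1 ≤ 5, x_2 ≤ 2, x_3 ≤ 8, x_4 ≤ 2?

By stars and bars, unrestricted non-negative solutions to x_1+…+x_4 = 14 number C(14+3,3) = 680.
Subtract solutions that violate a single cap (substitute x_i' = x_i − (cap_i+1)): x_1 ≥ 6 gives C(11,3) = 165; x_2 ≥ 3 gives C(14,3) = 364; x_3 ≥ 9 gives C(8,3) = 56; x_4 ≥ 3 gives C(14,3) = 364. Together 949.
Add back pairs where two caps are both exceeded: 56 + 0 + 56 + 10 + 165 + 10 = 297.
Subtract triples: 0 + 10 + 0 + 0 = 10.
By inclusion–exclusion the count is 680 − 949 + 297 − 10 = 18.

18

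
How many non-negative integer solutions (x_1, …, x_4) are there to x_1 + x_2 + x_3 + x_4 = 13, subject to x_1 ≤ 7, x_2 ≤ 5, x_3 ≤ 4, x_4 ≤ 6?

151

Ignoring the caps, the number of non-negative solutions to x_1+…+x_4 = 13 is C(16,3) = 560.
Subtract solutions that violate a single cap (substitute x_i' = x_i − (cap_i+1)): x_1 ≥ 8 gives C(8,3) = 56; x_2 ≥ 6 gives C(10,3) = 120; x_3 ≥ 5 gives C(11,3) = 165; x_4 ≥ 7 gives C(9,3) = 84. Together 425.
Add back pairs where two caps are both exceeded: 0 + 1 + 0 + 10 + 1 + 4 = 16.
By inclusion–exclusion the count is 560 − 425 + 16 = 151.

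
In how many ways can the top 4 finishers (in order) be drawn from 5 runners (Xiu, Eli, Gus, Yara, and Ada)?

120

There are 5 choices for 1st place, 4 for 2nd, and so on down to 2 for position 4.
That gives 5 × 4 × 3 × 2 = 120.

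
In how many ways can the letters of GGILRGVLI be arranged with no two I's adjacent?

11760

There are 9!/(3!·2!·2!) = 15120 arrangements of GGILRGVLI in total.
If the two I's are adjacent, glue them into one block, leaving 8 items to arrange: (8)!/(3!·2!) = 3360 ways.
Subtracting, 15120 − 3360 = 11760 arrangements keep the I's apart.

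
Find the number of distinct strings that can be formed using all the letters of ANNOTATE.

5040

The 8 letters of ANNOTATE have repeats: A appearing twice, N appearing twice, and T appearing twice.
The number of distinct arrangements is 8!/(2!·2!·2!) = 40320/8 = 5040.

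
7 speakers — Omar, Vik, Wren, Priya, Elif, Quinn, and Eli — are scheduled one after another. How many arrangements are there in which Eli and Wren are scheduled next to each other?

1440

Treat {Eli, Wren} as a single unit. There are 6 units to order, and the pair itself can be ordered 2 ways.
That gives 2 × 6! = 2 × 720 = 1440.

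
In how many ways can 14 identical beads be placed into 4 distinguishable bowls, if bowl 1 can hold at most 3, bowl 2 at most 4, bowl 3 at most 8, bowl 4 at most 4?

50

By stars and bars, unrestricted non-negative solutions to x_1+…+x_4 = 14 number C(14+3,3) = 680.
Subtract solutions that violate a single cap (substitute x_i' = x_i − (cap_i+1)): x_1 ≥ 4 gives C(13,3) = 286; x_2 ≥ 5 gives C(12,3) = 220; x_3 ≥ 9 gives C(8,3) = 56; x_4 ≥ 5 gives C(12,3) = 220. Together 782.
Add back pairs where two caps are both exceeded: 56 + 4 + 56 + 1 + 35 + 1 = 153.
Subtract triples: 0 + 1 + 0 + 0 = 1.
By inclusion–exclusion the count is 680 − 782 + 153 − 1 = 50.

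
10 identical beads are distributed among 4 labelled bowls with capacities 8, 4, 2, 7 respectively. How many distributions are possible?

106

Without the upper bounds there are C(13,3) = 286 ways to split 10 among 4 bowls.
Subtract solutions that violate a single cap (substitute x_i' = x_i − (cap_i+1)): x_1 ≥ 9 gives C(4,3) = 4; x_2 ≥ 5 gives C(8,3) = 56; x_3 ≥ 3 gives C(10,3) = 120; x_4 ≥ 8 gives C(5,3) = 10. Together 190.
Add back pairs where two caps are both exceeded: 0 + 0 + 0 + 10 + 0 + 0 = 10.
By inclusion–exclusion the count is 286 − 190 + 10 = 106.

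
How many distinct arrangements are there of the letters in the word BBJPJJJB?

280

Letter multiplicities in BBJPJJJB: B×3, J×4, P×1.
So there are 8! / (4!·3!) = 280 distinguishable arrangements.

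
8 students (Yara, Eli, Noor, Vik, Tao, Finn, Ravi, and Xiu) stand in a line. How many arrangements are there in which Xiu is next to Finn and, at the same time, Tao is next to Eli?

2880

Treat {Xiu,Finn} as one block (2 orders) and {Tao,Eli} as another (2 orders).
That leaves 6 units to arrange: 2 × 2 × 6! = 4 × 720 = 2880.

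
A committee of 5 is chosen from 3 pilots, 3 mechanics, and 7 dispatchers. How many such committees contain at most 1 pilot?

Split by how many pilots are chosen (0 through 1).
Sum: C(3,0)·C(10,5) + C(3,1)·C(10,4) = 252 + 630 = 882.

882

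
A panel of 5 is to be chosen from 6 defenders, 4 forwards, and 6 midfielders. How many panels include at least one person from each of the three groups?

With no constraint there are C(16,5) = 4368 possible selections.
Subtract selections that omit an entire group: no defenders → C(10,5) = 252; no forwards → C(12,5) = 792; no midfielders → C(10,5) = 252.
Add back selections omitting two groups (i.e. drawn from a single group): C(6,5) + C(4,5) + C(6,5) = 12.
By inclusion–exclusion: 4368 − 1296 + 12 = 3084.

3084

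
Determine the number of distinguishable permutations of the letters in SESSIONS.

Letter multiplicities in SESSIONS: E×1, I×1, N×1, O×1, S×4.
So there are 8! / (4!) = 1680 distinguishable arrangements.

1680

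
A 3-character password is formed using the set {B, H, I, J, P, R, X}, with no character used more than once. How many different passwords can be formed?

With no repetition, fill the 3 characters in order: 7 choices, then 6, down to 5.
7 × 6 × 5 = 210.

210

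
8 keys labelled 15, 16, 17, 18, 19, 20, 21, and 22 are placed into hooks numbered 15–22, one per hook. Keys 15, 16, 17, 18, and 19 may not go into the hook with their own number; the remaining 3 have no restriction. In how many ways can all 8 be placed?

21234

Let Aᵢ (for 15 ≤ i ≤ 19) be the placements that put key i in its forbidden hook. Any j of these fix j positions, leaving (8−j)! ways to fill the rest, and there are C(5,j) ways to pick which j.
By inclusion–exclusion, the number of valid placements is Σ_{j=0}^{5} (−1)^j C(5,j)·(8−j)!.
Computing: 40320 − 25200 + 7200 − 1200 + 120 − 6 = 21234.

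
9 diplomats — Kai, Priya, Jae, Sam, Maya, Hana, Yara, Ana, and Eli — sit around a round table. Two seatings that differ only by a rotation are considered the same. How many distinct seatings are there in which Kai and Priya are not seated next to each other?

30240

Without the restriction there are (8)! = 40320 seatings.
Seatings with Kai beside Priya: treat them as a block with 2 internal orders, giving 2 × (7)! = 10080.
Subtracting, 40320 − 10080 = 30240.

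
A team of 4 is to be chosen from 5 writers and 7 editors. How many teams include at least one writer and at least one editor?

455

Unrestricted: C(12,4) = 495 ways to pick any 4 of the 12.
Subtract selections that omit an entire group: no writers → C(7,4) = 35; no editors → C(5,4) = 5.
Both groups omitted at once is impossible, so 495 − 40 = 455.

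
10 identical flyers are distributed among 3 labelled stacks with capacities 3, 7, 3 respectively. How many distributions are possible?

10

By stars and bars, unrestricted non-negative solutions to x_1+…+x_3 = 10 number C(10+2,2) = 66.
Subtract solutions that violate a single cap (substitute x_i' = x_i − (cap_i+1)): x_1 ≥ 4 gives C(8,2) = 28; x_2 ≥ 8 gives C(4,2) = 6; x_3 ≥ 4 gives C(8,2) = 28. Together 62.
Add back pairs where two caps are both exceeded: 0 + 6 + 0 = 6.
By inclusion–exclusion the count is 66 − 62 + 6 = 10.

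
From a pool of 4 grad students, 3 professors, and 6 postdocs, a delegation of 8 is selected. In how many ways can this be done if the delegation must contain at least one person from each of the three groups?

Unrestricted: C(13,8) = 1287 ways to pick any 8 of the 13.
Subtract selections that omit an entire group: no grad students → C(9,8) = 9; no professors → C(10,8) = 45; no postdocs → C(7,8) = 0.
Add back selections omitting two groups (i.e. drawn from a single group): C(4,8) + C(3,8) + C(6,8) = 0.
By inclusion–exclusion: 1287 − 54 + 0 = 1233.

1233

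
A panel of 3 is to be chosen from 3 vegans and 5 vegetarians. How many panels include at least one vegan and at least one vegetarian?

45

Total 3-person selections from all 8: C(8,3) = 56.
Subtract selections that omit an entire group: no vegans → C(5,3) = 10; no vegetarians → C(3,3) = 1.
Both groups omitted at once is impossible, so 56 − 11 = 45.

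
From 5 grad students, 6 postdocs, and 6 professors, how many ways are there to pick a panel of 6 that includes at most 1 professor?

3234

Split by how many professors are chosen (0 through 1).
Sum: C(6,0)·C(11,6) + C(6,1)·C(11,5) = 462 + 2772 = 3234.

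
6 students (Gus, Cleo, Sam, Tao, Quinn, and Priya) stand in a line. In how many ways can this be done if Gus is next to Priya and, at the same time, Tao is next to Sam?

96

Treat {Gus,Priya} as one block (2 orders) and {Tao,Sam} as another (2 orders).
That leaves 4 units to arrange: 2 × 2 × 4! = 4 × 24 = 96.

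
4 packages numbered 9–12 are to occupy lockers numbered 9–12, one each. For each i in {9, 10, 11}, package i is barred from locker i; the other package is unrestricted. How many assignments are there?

11

Let Aᵢ (for i ∈ {9, 10, 11}) be the placements that put package i in its forbidden locker. Any j of these fix j positions, leaving (4−j)! ways to fill the rest, and there are C(3,j) ways to pick which j.
By inclusion–exclusion, the number of valid placements is Σ_{j=0}^{3} (−1)^j C(3,j)·(4−j)!.
Computing: 24 − 18 + 6 − 1 = 11.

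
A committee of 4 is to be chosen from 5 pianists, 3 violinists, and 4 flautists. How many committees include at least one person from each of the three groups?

270

Unrestricted: C(12,4) = 495 ways to pick any 4 of the 12.
Subtract selections that omit an entire group: no pianists → C(7,4) = 35; no violinists → C(9,4) = 126; no flautists → C(8,4) = 70.
Add back selections omitting two groups (i.e. drawn from a single group): C(5,4) + C(3,4) + C(4,4) = 6.
By inclusion–exclusion: 495 − 231 + 6 = 270.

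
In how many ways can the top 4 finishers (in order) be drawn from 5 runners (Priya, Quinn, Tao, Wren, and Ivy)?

There are 5 choices for 1st place, 4 for 2nd, and so on down to 2 for position 4.
That gives 5 × 4 × 3 × 2 = 120.

120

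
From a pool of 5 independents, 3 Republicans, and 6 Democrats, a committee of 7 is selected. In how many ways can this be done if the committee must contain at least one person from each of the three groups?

Total 7-person selections from all 14: C(14,7) = 3432.
Selections missing a whole group: no independents → C(9,7) = 36; no Republicans → C(11,7) = 330; no Democrats → C(8,7) = 8.
Add back selections omitting two groups (i.e. drawn from a single group): C(5,7) + C(3,7) + C(6,7) = 0.
By inclusion–exclusion: 3432 − 374 + 0 = 3058.

3058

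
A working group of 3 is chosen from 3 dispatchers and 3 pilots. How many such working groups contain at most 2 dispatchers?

Split by how many dispatchers are chosen (0 through 2).
Sum: C(3,0)·C(3,3) + C(3,1)·C(3,2) + C(3,2)·C(3,1) = 1 + 9 + 9 = 19.

19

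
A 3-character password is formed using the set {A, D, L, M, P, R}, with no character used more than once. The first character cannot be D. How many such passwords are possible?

100

The first character has 6−1 = 5 choices (anything except D).
The remaining 2 characters are filled from the other 5 symbols without repetition: 5 × 4 = 20.
Total: 5 × 20 = 100.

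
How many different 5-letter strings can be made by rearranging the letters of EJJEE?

Letter multiplicities in EJJEE: E×3, J×2.
The number of distinct arrangements is 5!/(3!·2!) = 120/12 = 10.

10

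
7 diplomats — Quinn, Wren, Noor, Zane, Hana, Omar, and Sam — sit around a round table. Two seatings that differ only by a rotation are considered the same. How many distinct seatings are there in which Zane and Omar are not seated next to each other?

480

Without the restriction there are (6)! = 720 seatings.
Those with Zane next to Omar: fuse the pair into one unit and seat 6 units around a circle — 2·(5)! = 240.
Subtracting, 720 − 240 = 480.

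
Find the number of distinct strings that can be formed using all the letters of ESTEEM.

120

Letter multiplicities in ESTEEM: E×3, M×1, S×1, T×1.
The number of distinct arrangements is 6!/(3!) = 720/6 = 120.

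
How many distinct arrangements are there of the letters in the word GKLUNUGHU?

30240

GKLUNUGHU has 9 letters with G appearing twice and U appearing 3 times.
Dividing 9! = 362880 by 3!·2! = 12 for the repeated letters gives 30240.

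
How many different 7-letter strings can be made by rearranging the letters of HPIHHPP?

Letter multiplicities in HPIHHPP: H×3, I×1, P×3.
So there are 7! / (3!·3!) = 140 distinguishable arrangements.

140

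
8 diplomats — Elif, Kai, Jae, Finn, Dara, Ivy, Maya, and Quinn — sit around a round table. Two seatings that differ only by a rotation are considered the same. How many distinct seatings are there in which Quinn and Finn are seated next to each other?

1440

Treat {Quinn, Finn} as one unit (2 internal orders) and seat the resulting 7 units around the table: (6)! circular arrangements.
So 2 × (6)! = 2 × 720 = 1440.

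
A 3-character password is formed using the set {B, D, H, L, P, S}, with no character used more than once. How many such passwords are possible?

With no repetition, fill the 3 characters in order: 6 choices, then 5, down to 4.
That product is 6 × 5 × 4 = 120.

120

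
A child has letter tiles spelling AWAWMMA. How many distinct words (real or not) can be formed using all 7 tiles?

210

AWAWMMA has 7 letters with A appearing 3 times, M appearing twice, and W appearing twice.
So there are 7! / (3!·2!·2!) = 210 distinguishable arrangements.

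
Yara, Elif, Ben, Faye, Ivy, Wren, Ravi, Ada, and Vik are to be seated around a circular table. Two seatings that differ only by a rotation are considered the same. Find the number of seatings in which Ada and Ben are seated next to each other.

Treat {Ada, Ben} as one unit (2 internal orders) and seat the resulting 8 units around the table: (7)! circular arrangements.
So 2 × (7)! = 2 × 5040 = 10080.

10080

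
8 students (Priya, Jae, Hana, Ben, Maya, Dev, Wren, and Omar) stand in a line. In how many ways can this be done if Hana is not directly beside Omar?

There are 8! = 40320 arrangements in all. If Hana and Omar are adjacent, merging them into one block gives 2·(7)! = 10080 arrangements.
So 40320 − 10080 = 30240 arrangements keep them apart.

30240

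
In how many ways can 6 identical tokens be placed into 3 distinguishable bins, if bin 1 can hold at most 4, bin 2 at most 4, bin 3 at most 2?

Without the upper bounds there are C(8,2) = 28 ways to split 6 among 3 bins.
Subtract solutions that violate a single cap (substitute x_i' = x_i − (cap_i+1)): x_1 ≥ 5 gives C(3,2) = 3; x_2 ≥ 5 gives C(3,2) = 3; x_3 ≥ 3 gives C(5,2) = 10. Together 16.
No two caps can be exceeded simultaneously, so the pair terms are all 0.
By inclusion–exclusion the count is 28 − 16 + 0 = 12.

12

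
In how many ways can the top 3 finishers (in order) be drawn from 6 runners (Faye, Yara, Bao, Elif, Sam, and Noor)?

120

This is an ordered selection of 3 from 6: P(6,3).
That gives 6 × 5 × 4 = 120.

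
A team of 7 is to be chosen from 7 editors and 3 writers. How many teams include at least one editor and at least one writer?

Unrestricted: C(10,7) = 120 ways to pick any 7 of the 10.
Selections missing a whole group: no editors → C(3,7) = 0; no writers → C(7,7) = 1.
Both groups omitted at once is impossible, so 120 − 1 = 119.

119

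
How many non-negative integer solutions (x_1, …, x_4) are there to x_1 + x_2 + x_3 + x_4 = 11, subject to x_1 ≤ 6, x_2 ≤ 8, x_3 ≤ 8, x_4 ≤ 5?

253

Without the upper bounds there are C(14,3) = 364 ways to split 11 among 4 variables.
Subtract solutions that violate a single cap (substitute x_i' = x_i − (cap_i+1)): x_1 ≥ 7 gives C(7,3) = 35; x_2 ≥ 9 gives C(5,3) = 10; x_3 ≥ 9 gives C(5,3) = 10; x_4 ≥ 6 gives C(8,3) = 56. Together 111.
No two caps can be exceeded simultaneously, so the pair terms are all 0.
By inclusion–exclusion the count is 364 − 111 + 0 = 253.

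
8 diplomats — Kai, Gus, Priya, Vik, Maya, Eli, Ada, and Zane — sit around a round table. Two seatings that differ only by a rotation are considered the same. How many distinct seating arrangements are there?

Seat Kai anywhere (absorbing the rotational symmetry), then permute the other 7: (7)! = 5040.

5040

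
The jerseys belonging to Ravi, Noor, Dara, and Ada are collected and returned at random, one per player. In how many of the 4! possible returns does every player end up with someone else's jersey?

Count assignments avoiding every fixed point. For any j of the 4 players fixed to their old jersey, the other 4−j can be arranged in (4−j)! ways.
By inclusion–exclusion this is Σ_{j=0}^{4} (−1)^j C(4,j)·(4−j)!.
Computing: 24 − 24 + 12 − 4 + 1 = 9.

9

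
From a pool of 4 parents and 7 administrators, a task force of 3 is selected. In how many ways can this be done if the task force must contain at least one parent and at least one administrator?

With no constraint there are C(11,3) = 165 possible selections.
Selections missing a whole group: no parents → C(7,3) = 35; no administrators → C(4,3) = 4.
Both groups omitted at once is impossible, so 165 − 39 = 126.

126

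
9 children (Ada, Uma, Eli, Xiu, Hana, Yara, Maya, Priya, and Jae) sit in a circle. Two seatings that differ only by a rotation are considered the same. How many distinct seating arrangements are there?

40320

Around a circle, 9 distinct people have 9!/9 = (8)! = 40320 rotationally distinct seatings.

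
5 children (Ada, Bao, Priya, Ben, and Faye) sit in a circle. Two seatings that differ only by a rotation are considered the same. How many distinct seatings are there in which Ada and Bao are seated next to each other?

Treat {Ada, Bao} as one unit (2 internal orders) and seat the resulting 4 units around the table: (3)! circular arrangements.
So 2 × (3)! = 2 × 6 = 12.

12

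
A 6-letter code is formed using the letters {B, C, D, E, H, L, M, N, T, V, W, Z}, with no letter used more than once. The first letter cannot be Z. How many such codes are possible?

The first letter has 12−1 = 11 choices (anything except Z).
The remaining 5 letters are filled from the other 11 symbols without repetition: 11 × 10 × 9 × 8 × 7 = 55440.
Total: 11 × 55440 = 609840.

609840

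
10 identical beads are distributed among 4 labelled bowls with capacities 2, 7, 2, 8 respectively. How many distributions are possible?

67

Ignoring the caps, the number of non-negative solutions to x_1+…+x_4 = 10 is C(13,3) = 286.
Subtract solutions that violate a single cap (substitute x_i' = x_i − (cap_i+1)): x_1 ≥ 3 gives C(10,3) = 120; x_2 ≥ 8 gives C(5,3) = 10; x_3 ≥ 3 gives C(10,3) = 120; x_4 ≥ 9 gives C(4,3) = 4. Together 254.
Add back pairs where two caps are both exceeded: 0 + 35 + 0 + 0 + 0 + 0 = 35.
By inclusion–exclusion the count is 286 − 254 + 35 = 67.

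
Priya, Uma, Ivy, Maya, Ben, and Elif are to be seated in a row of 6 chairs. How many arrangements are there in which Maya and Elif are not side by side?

480

There are 6! = 720 arrangements in all. If Maya and Elif are adjacent, merging them into one block gives 2·(5)! = 240 arrangements.
Complementary counting: 720 − 240 = 480.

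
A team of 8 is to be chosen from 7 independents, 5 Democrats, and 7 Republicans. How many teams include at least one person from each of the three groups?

Unrestricted: C(19,8) = 75582 ways to pick any 8 of the 19.
Subtract selections that omit an entire group: no independents → C(12,8) = 495; no Democrats → C(14,8) = 3003; no Republicans → C(12,8) = 495.
Add back selections omitting two groups (i.e. drawn from a single group): C(7,8) + C(5,8) + C(7,8) = 0.
By inclusion–exclusion: 75582 − 3993 + 0 = 71589.

71589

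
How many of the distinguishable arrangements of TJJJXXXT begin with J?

210

Fix J in the first position and arrange the remaining 7 letters.
Those 7 letters have J appearing twice, T appearing twice, and X appearing 3 times, giving (7)!/(3!·2!·2!) = 210.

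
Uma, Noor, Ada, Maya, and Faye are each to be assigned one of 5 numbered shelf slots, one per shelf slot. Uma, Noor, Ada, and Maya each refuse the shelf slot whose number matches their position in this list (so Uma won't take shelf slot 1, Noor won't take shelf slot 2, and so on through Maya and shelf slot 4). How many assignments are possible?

Let Aᵢ (for 1 ≤ i ≤ 4) be the placements that put person i in their forbidden shelf slot. Any j of these fix j positions, leaving (5−j)! ways to fill the rest, and there are C(4,j) ways to pick which j.
By inclusion–exclusion, the number of valid placements is Σ_{j=0}^{4} (−1)^j C(4,j)·(5−j)!.
Computing: 120 − 96 + 36 − 8 + 1 = 53.

53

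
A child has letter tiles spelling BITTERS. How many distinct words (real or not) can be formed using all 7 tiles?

Letter multiplicities in BITTERS: B×1, E×1, I×1, R×1, S×1, T×2.
Dividing 7! = 5040 by 2! = 2 for the repeated letters gives 2520.

2520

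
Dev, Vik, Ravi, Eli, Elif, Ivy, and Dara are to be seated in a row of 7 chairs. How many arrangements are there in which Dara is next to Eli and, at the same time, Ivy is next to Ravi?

Treat {Dara,Eli} as one block (2 orders) and {Ivy,Ravi} as another (2 orders).
That leaves 5 units to arrange: 2 × 2 × 5! = 4 × 120 = 480.

480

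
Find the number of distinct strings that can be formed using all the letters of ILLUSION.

Letter multiplicities in ILLUSION: I×2, L×2, N×1, O×1, S×1, U×1.
The number of distinct arrangements is 8!/(2!·2!) = 40320/4 = 10080.

10080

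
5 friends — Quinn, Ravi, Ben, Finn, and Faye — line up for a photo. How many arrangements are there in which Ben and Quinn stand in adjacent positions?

Glue Ben and Quinn into one block (2 internal orders), leaving 4 units to arrange in a row.
So the count is 2·(4)! = 48.

48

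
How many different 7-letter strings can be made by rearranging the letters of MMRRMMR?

35

Letter multiplicities in MMRRMMR: M×4, R×3.
So there are 7! / (4!·3!) = 35 distinguishable arrangements.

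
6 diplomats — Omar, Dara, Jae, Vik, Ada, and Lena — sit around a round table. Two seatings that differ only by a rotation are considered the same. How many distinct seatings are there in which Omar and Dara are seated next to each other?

48

Glue Omar and Dara into a block (2 internal orders). Seating 5 units around a circle gives (4)! arrangements.
So 2 × (4)! = 2 × 24 = 48.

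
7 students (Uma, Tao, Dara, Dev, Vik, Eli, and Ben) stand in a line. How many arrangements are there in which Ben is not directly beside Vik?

3600

There are 7! = 5040 arrangements in all. If Ben and Vik are adjacent, merging them into one block gives 2·(6)! = 1440 arrangements.
Complementary counting: 5040 − 1440 = 3600.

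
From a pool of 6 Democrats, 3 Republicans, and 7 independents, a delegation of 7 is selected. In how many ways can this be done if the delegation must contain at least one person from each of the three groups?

Total 7-person selections from all 16: C(16,7) = 11440.
Selections missing a whole group: no Democrats → C(10,7) = 120; no Republicans → C(13,7) = 1716; no independents → C(9,7) = 36.
Add back selections omitting two groups (i.e. drawn from a single group): C(6,7) + C(3,7) + C(7,7) = 1.
By inclusion–exclusion: 11440 − 1872 + 1 = 9569.

9569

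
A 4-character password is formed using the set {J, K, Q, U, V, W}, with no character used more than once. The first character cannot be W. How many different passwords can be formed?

The first character has 6−1 = 5 choices (anything except W).
The remaining 3 characters are filled from the other 5 symbols without repetition: 5 × 4 × 3 = 60.
Total: 5 × 60 = 300.

300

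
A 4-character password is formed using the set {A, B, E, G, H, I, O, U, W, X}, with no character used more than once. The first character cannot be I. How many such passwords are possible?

The first character has 10−1 = 9 choices (anything except I).
The remaining 3 characters are filled from the other 9 symbols without repetition: 9 × 8 × 7 = 504.
Total: 9 × 504 = 4536.

4536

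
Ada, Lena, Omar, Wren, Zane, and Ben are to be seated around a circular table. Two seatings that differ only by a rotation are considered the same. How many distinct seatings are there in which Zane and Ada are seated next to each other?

48

Glue Zane and Ada into a block (2 internal orders). Seating 5 units around a circle gives (4)! arrangements.
So 2 × (4)! = 2 × 24 = 48.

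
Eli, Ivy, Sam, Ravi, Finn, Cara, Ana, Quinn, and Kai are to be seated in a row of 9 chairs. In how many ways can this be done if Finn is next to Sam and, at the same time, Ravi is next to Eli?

Treat {Finn,Sam} as one block (2 orders) and {Ravi,Eli} as another (2 orders).
That leaves 7 units to arrange: 2 × 2 × 7! = 4 × 5040 = 20160.

20160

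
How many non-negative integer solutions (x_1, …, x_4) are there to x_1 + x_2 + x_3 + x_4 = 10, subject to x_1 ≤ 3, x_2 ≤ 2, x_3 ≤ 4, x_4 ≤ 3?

10

Without the upper bounds there are C(13,3) = 286 ways to split 10 among 4 variables.
Subtract solutions that violate a single cap (substitute x_i' = x_i − (cap_i+1)): x_1 ≥ 4 gives C(9,3) = 84; x_2 ≥ 3 gives C(10,3) = 120; x_3 ≥ 5 gives C(8,3) = 56; x_4 ≥ 4 gives C(9,3) = 84. Together 344.
Add back pairs where two caps are both exceeded: 20 + 4 + 10 + 10 + 20 + 4 = 68.
By inclusion–exclusion the count is 286 − 344 + 68 = 10.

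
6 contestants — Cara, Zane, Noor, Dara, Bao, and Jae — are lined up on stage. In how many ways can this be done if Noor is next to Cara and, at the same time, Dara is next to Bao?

Treat {Noor,Cara} as one block (2 orders) and {Dara,Bao} as another (2 orders).
That leaves 4 units to arrange: 2 × 2 × 4! = 4 × 24 = 96.

96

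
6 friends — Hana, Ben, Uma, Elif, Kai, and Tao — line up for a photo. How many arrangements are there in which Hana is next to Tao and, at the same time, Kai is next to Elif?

96

Treat {Hana,Tao} as one block (2 orders) and {Kai,Elif} as another (2 orders).
That leaves 4 units to arrange: 2 × 2 × 4! = 4 × 24 = 96.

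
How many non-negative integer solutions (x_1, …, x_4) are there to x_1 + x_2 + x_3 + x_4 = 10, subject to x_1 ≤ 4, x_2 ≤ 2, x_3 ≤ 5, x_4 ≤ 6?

70

Ignoring the caps, the number of non-negative solutions to x_1+…+x_4 = 10 is C(13,3) = 286.
Subtract solutions that violate a single cap (substitute x_i' = x_i − (cap_i+1)): x_1 ≥ 5 gives C(8,3) = 56; x_2 ≥ 3 gives C(10,3) = 120; x_3 ≥ 6 gives C(7,3) = 35; x_4 ≥ 7 gives C(6,3) = 20. Together 231.
Add back pairs where two caps are both exceeded: 10 + 0 + 0 + 4 + 1 + 0 = 15.
By inclusion–exclusion the count is 286 − 231 + 15 = 70.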